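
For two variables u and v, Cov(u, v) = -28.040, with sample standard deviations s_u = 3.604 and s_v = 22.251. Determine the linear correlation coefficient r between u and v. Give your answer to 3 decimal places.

-0.350

r = Cov(u,v) / (s_u · s_v) = -28.040 / (3.604 × 22.251)
  = -28.040 / 80.1926 ≈ -0.350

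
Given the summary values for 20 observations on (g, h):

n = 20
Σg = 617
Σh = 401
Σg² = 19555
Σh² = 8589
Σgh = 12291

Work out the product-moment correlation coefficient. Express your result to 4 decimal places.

r = (nΣgh − ΣgΣh) / √[(nΣg² − (Σg)²)(nΣh² − (Σh)²)]
Numerator: 20×12291 − 617×401 = -1597
Denominator: √[(391100 − 380689)(171780 − 160801)] = √[10411 × 10979] = 10691.2286
r = -1597 / 10691.2286 ≈ -0.1494

-0.1494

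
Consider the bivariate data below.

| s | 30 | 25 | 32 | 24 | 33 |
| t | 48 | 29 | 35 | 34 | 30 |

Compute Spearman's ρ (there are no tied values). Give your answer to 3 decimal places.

0.100

Rank s: 3, 2, 4, 1, 5
Rank t: 5, 1, 4, 3, 2
d = rank(s) − rank(t): -2, 1, 0, -2, 3; Σd² = 18
ρ = 1 − 6Σd² / [n(n²−1)] = 1 − 6×18 / (5×24) = 1 − 108/120 ≈ 0.100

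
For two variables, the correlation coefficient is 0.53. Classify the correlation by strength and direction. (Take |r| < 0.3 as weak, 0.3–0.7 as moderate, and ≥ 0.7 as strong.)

r = 0.53 > 0 so the relationship is positive.
|r| = 0.53, which falls in the moderate range.

moderate positive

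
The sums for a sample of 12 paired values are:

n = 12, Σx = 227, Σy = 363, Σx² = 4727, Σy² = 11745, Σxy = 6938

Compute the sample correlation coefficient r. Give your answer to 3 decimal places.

0.124

r = (nΣxy − ΣxΣy) / √[(nΣx² − (Σx)²)(nΣy² − (Σy)²)]
Numerator: 12×6938 − 227×363 = 855
Denominator: √[(56724 − 51529)(140940 − 131769)] = √[5195 × 9171] = 6902.4159
r = 855 / 6902.4159 ≈ 0.124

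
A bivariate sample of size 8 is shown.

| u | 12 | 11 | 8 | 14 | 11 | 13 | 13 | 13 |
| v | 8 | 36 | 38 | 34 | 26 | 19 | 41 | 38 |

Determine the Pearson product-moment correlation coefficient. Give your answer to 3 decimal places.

-0.119

n = 8, Σu = 95, Σv = 240, Σu² = 1153, Σv² = 8122, Σuv = 2832
nΣuv − ΣuΣv = 22656 − 22800 = -144
nΣu² − (Σu)² = 9224 − 9025 = 199; nΣv² − (Σv)² = 64976 − 57600 = 7376
r = -144 / √(199 × 7376) = -144 / 1211.5379 ≈ -0.119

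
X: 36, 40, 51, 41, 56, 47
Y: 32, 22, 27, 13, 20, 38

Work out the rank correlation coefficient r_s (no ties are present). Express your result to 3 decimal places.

Rank X: 1, 2, 5, 3, 6, 4
Rank Y: 5, 3, 4, 1, 2, 6
d = rank(X) − rank(Y): -4, -1, 1, 2, 4, -2; Σd² = 42
ρ = 1 − 6Σd² / [n(n²−1)] = 1 − 6×42 / (6×35) = 1 − 252/210 ≈ -0.200

-0.200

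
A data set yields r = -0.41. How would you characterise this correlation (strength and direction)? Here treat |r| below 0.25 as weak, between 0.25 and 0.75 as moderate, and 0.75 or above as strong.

moderate negative

r = -0.41 < 0 so the relationship is negative.
|r| = 0.41, which falls in the moderate range.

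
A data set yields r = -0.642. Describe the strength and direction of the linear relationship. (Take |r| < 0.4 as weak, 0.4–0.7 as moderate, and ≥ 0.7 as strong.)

moderate negative

r = -0.642 < 0 so the relationship is negative.
|r| = 0.642, which falls in the moderate range.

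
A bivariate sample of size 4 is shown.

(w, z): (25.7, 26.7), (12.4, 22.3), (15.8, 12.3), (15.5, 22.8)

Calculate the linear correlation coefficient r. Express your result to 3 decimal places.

n = 4, Σw = 69.4, Σz = 84.1, Σw² = 1304.14, Σz² = 1881.31, Σwz = 1510.45
nΣwz − ΣwΣz = 6041.8 − 5836.54 = 205.26
nΣw² − (Σw)² = 5216.56 − 4816.36 = 400.2; nΣz² − (Σz)² = 7525.24 − 7072.81 = 452.43
r = 205.26 / √(400.2 × 452.43) = 205.26 / 425.5144 ≈ 0.482

0.482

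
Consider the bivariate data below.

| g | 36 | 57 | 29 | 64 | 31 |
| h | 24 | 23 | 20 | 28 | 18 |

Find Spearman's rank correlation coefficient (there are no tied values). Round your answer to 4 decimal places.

0.8000

Rank g: 3, 4, 1, 5, 2
Rank h: 4, 3, 2, 5, 1
d = rank(g) − rank(h): -1, 1, -1, 0, 1; Σd² = 4
ρ = 1 − 6Σd² / [n(n²−1)] = 1 − 6×4 / (5×24) = 1 − 24/120 ≈ 0.8000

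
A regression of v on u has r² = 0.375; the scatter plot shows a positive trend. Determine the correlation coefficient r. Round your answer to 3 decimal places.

0.612

|r| = √0.375 = 0.612
The association is positive, so r = 0.612.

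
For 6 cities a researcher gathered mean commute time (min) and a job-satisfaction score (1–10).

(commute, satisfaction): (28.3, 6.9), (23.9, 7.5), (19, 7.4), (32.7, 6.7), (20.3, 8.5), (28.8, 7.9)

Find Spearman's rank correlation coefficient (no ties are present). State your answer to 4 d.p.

-0.4286

Rank commute: 4, 3, 1, 6, 2, 5
Rank satisfaction: 2, 4, 3, 1, 6, 5
d = rank(commute) − rank(satisfaction): 2, -1, -2, 5, -4, 0; Σd² = 50
ρ = 1 − 6Σd² / [n(n²−1)] = 1 − 6×50 / (6×35) = 1 − 300/210 ≈ -0.4286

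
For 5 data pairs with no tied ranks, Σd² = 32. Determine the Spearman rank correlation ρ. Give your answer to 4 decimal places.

-0.6000

ρ = 1 − 6Σd² / [n(n²−1)] = 1 − 6×32 / (5×24)
  = 1 − 192/120 = 1 − 1.60000 ≈ -0.6000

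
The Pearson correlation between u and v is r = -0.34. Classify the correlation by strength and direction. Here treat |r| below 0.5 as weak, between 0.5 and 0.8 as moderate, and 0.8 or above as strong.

weak negative

r = -0.34 < 0 so the relationship is negative.
|r| = 0.34, which falls in the weak range.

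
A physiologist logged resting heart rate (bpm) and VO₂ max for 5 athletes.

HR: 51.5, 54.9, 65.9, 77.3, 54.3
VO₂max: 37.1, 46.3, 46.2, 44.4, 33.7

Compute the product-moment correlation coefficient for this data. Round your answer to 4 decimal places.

0.5437

n = 5, Σx = 303.9, Σy = 207.7, Σx² = 18932.85, Σy² = 8761.59, Σxy = 12759.13
nΣxy − ΣxΣy = 63795.65 − 63120.03 = 675.62
nΣx² − (Σx)² = 94664.25 − 92355.21 = 2309.04; nΣy² − (Σy)² = 43807.95 − 43139.29 = 668.66
r = 675.62 / √(2309.04 × 668.66) = 675.62 / 1242.5630 ≈ 0.5437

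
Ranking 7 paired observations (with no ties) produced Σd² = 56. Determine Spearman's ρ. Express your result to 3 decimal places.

ρ = 1 − 6Σd² / [n(n²−1)] = 1 − 6×56 / (7×48)
  = 1 − 336/336 = 1 − 1.0000 ≈ 0.000

0.000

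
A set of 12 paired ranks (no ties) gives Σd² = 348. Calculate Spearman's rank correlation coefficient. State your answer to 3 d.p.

ρ = 1 − 6Σd² / [n(n²−1)] = 1 − 6×348 / (12×143)
  = 1 − 2088/1716 = 1 − 1.2168 ≈ -0.217

-0.217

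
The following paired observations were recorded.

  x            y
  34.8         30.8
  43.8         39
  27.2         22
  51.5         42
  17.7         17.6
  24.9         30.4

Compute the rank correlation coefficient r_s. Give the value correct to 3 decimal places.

0.943

Rank x: 4, 5, 3, 6, 1, 2
Rank y: 4, 5, 2, 6, 1, 3
d = rank(x) − rank(y): 0, 0, 1, 0, 0, -1; Σd² = 2
ρ = 1 − 6Σd² / [n(n²−1)] = 1 − 6×2 / (6×35) = 1 − 12/210 ≈ 0.943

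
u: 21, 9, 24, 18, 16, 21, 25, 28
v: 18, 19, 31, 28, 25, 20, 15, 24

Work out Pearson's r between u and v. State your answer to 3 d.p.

0.084

n = 8, Σu = 162, Σv = 180, Σu² = 3528, Σv² = 4256, Σuv = 3664
nΣuv − ΣuΣv = 29312 − 29160 = 152
nΣu² − (Σu)² = 28224 − 26244 = 1980; nΣv² − (Σv)² = 34048 − 32400 = 1648
r = 152 / √(1980 × 1648) = 152 / 1806.3887 ≈ 0.084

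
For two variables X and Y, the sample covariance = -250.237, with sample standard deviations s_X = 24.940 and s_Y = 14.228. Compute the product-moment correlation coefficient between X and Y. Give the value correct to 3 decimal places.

r = Cov(X,Y) / (s_X · s_Y) = -250.237 / (24.940 × 14.228)
  = -250.237 / 354.8463 ≈ -0.705

-0.705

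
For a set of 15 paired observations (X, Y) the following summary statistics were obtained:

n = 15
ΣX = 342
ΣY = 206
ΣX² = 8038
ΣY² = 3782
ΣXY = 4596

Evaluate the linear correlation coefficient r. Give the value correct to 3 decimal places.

-0.211

r = (nΣXY − ΣXΣY) / √[(nΣX² − (ΣX)²)(nΣY² − (ΣY)²)]
Numerator: 15×4596 − 342×206 = -1512
Denominator: √[(120570 − 116964)(56730 − 42436)] = √[3606 × 14294] = 7179.4264
r = -1512 / 7179.4264 ≈ -0.211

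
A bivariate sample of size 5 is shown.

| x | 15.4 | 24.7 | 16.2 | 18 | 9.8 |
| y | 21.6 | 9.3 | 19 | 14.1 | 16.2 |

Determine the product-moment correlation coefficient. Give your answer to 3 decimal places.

-0.655

n = 5, Σx = 84.1, Σy = 80.2, Σx² = 1529.73, Σy² = 1375.3, Σxy = 1282.71
nΣxy − ΣxΣy = 6413.55 − 6744.82 = -331.27
nΣx² − (Σx)² = 7648.65 − 7072.81 = 575.84; nΣy² − (Σy)² = 6876.5 − 6432.04 = 444.46
r = -331.27 / √(575.84 × 444.46) = -331.27 / 505.9030 ≈ -0.655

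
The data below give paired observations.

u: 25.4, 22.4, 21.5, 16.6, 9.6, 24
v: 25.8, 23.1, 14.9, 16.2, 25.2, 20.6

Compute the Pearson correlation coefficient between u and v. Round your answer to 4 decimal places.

-0.0531

n = 6, Σu = 119.5, Σv = 125.8, Σu² = 2552.89, Σv² = 2743.1, Σuv = 2498.35
nΣuv − ΣuΣv = 14990.1 − 15033.1 = -43
nΣu² − (Σu)² = 15317.34 − 14280.25 = 1037.09; nΣv² − (Σv)² = 16458.6 − 15825.64 = 632.96
r = -43 / √(1037.09 × 632.96) = -43 / 810.2077 ≈ -0.0531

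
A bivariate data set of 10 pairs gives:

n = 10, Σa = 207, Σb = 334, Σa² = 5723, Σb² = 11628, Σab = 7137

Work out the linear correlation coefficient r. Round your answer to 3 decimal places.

0.271

r = (nΣab − ΣaΣb) / √[(nΣa² − (Σa)²)(nΣb² − (Σb)²)]
Numerator: 10×7137 − 207×334 = 2232
Denominator: √[(57230 − 42849)(116280 − 111556)] = √[14381 × 4724] = 8242.3203
r = 2232 / 8242.3203 ≈ 0.271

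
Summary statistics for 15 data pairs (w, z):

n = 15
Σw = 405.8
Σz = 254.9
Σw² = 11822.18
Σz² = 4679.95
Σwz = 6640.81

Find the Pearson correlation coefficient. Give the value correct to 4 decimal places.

r = (nΣwz − ΣwΣz) / √[(nΣw² − (Σw)²)(nΣz² − (Σz)²)]
Numerator: 15×6640.81 − 405.8×254.9 = -3826.27
Denominator: √[(177332.7 − 164673.64)(70199.25 − 64974.01)] = √[12659.06 × 5225.24] = 8133.0576
r = -3826.27 / 8133.0576 ≈ -0.4705

-0.4705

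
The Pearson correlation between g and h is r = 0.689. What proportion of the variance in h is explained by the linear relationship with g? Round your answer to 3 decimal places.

0.475

r² = (0.689)² = 0.475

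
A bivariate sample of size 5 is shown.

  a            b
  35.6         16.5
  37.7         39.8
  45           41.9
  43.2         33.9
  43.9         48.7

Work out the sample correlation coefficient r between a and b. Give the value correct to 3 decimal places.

0.731

n = 5, Σa = 205.4, Σb = 180.8, Σa² = 8507.1, Σb² = 7132.8, Σab = 7575.77
nΣab − ΣaΣb = 37878.85 − 37136.32 = 742.53
nΣa² − (Σa)² = 42535.5 − 42189.16 = 346.34; nΣb² − (Σb)² = 35664 − 32688.64 = 2975.36
r = 742.53 / √(346.34 × 2975.36) = 742.53 / 1015.1287 ≈ 0.731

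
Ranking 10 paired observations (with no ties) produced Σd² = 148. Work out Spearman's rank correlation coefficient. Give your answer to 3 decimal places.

0.103

ρ = 1 − 6Σd² / [n(n²−1)] = 1 − 6×148 / (10×99)
  = 1 − 888/990 = 1 − 0.8970 ≈ 0.103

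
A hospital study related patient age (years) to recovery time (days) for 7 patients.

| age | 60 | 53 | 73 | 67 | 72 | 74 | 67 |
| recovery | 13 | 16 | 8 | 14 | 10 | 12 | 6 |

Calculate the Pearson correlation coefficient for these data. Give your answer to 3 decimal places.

n = 7, Σx = 466, Σy = 79, Σx² = 31376, Σy² = 965, Σxy = 5160
nΣxy − ΣxΣy = 36120 − 36814 = -694
nΣx² − (Σx)² = 219632 − 217156 = 2476; nΣy² − (Σy)² = 6755 − 6241 = 514
r = -694 / √(2476 × 514) = -694 / 1128.1241 ≈ -0.615

-0.615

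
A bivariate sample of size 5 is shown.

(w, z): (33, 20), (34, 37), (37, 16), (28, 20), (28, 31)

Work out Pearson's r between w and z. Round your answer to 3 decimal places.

n = 5, Σw = 160, Σz = 124, Σw² = 5182, Σz² = 3386, Σwz = 3938
nΣwz − ΣwΣz = 19690 − 19840 = -150
nΣw² − (Σw)² = 25910 − 25600 = 310; nΣz² − (Σz)² = 16930 − 15376 = 1554
r = -150 / √(310 × 1554) = -150 / 694.0749 ≈ -0.216

-0.216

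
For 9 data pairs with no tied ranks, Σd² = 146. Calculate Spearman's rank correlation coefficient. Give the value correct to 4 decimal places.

ρ = 1 − 6Σd² / [n(n²−1)] = 1 − 6×146 / (9×80)
  = 1 − 876/720 = 1 − 1.21667 ≈ -0.2167

-0.2167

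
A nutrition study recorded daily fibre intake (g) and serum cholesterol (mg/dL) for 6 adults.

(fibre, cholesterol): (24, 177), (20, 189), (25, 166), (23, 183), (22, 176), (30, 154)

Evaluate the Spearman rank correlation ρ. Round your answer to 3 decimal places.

Rank fibre: 4, 1, 5, 3, 2, 6
Rank cholesterol: 4, 6, 2, 5, 3, 1
d = rank(fibre) − rank(cholesterol): 0, -5, 3, -2, -1, 5; Σd² = 64
ρ = 1 − 6Σd² / [n(n²−1)] = 1 − 6×64 / (6×35) = 1 − 384/210 ≈ -0.829

-0.829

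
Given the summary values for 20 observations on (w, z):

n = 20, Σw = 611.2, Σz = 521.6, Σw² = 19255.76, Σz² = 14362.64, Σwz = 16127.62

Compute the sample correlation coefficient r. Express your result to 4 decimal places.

r = (nΣwz − ΣwΣz) / √[(nΣw² − (Σw)²)(nΣz² − (Σz)²)]
Numerator: 20×16127.62 − 611.2×521.6 = 3750.48
Denominator: √[(385115.2 − 373565.44)(287252.8 − 272066.56)] = √[11549.76 × 15186.24] = 13243.7694
r = 3750.48 / 13243.7694 ≈ 0.2832

0.2832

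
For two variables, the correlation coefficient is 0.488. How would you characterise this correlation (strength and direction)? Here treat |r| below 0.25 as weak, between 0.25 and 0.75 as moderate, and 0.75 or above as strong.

r = 0.488 > 0 so the relationship is positive.
|r| = 0.488, which falls in the moderate range.

moderate positive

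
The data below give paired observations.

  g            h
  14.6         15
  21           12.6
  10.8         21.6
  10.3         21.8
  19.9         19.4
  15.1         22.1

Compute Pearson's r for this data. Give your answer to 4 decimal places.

-0.6485

n = 6, Σg = 91.7, Σh = 112.5, Σg² = 1500.91, Σh² = 2190.33, Σgh = 1661.19
nΣgh − ΣgΣh = 9967.14 − 10316.25 = -349.11
nΣg² − (Σg)² = 9005.46 − 8408.89 = 596.57; nΣh² − (Σh)² = 13141.98 − 12656.25 = 485.73
r = -349.11 / √(596.57 × 485.73) = -349.11 / 538.3047 ≈ -0.6485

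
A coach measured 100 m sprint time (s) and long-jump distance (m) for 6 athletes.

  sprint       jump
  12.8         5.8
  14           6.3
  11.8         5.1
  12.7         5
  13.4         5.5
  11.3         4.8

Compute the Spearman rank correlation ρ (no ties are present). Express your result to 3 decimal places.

Rank sprint: 4, 6, 2, 3, 5, 1
Rank jump: 5, 6, 3, 2, 4, 1
d = rank(sprint) − rank(jump): -1, 0, -1, 1, 1, 0; Σd² = 4
ρ = 1 − 6Σd² / [n(n²−1)] = 1 − 6×4 / (6×35) = 1 − 24/210 ≈ 0.886

0.886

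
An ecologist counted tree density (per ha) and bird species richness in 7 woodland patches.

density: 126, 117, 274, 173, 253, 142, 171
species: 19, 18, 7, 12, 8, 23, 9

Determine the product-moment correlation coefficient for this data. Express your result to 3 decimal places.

-0.824

n = 7, Σx = 1256, Σy = 96, Σx² = 247984, Σy² = 1552, Σxy = 15323
nΣxy − ΣxΣy = 107261 − 120576 = -13315
nΣx² − (Σx)² = 1735888 − 1577536 = 158352; nΣy² − (Σy)² = 10864 − 9216 = 1648
r = -13315 / √(158352 × 1648) = -13315 / 16154.3832 ≈ -0.824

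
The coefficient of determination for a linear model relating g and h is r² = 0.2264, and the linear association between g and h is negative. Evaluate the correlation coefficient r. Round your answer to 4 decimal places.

|r| = √0.2264 = 0.4758
The association is negative, so r = −0.4758.

-0.4758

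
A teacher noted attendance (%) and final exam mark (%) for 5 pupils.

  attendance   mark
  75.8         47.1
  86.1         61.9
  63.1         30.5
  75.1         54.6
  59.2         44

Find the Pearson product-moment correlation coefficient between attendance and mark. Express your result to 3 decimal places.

0.822

n = 5, Σx = 359.3, Σy = 238.1, Σx² = 26285.11, Σy² = 11897.43, Σxy = 17529.58
nΣxy − ΣxΣy = 87647.9 − 85549.33 = 2098.57
nΣx² − (Σx)² = 131425.55 − 129096.49 = 2329.06; nΣy² − (Σy)² = 59487.15 − 56691.61 = 2795.54
r = 2098.57 / √(2329.06 × 2795.54) = 2098.57 / 2551.6623 ≈ 0.822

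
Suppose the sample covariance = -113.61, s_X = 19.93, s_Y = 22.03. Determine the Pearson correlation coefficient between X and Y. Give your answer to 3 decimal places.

-0.259

r = Cov(X,Y) / (s_X · s_Y) = -113.61 / (19.93 × 22.03)
  = -113.61 / 439.0579 ≈ -0.259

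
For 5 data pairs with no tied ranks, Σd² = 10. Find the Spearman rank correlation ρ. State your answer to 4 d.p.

0.5000

ρ = 1 − 6Σd² / [n(n²−1)] = 1 − 6×10 / (5×24)
  = 1 − 60/120 = 1 − 0.50000 ≈ 0.5000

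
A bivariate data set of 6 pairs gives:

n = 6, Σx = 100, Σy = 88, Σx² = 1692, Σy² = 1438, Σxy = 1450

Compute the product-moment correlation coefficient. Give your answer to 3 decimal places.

r = (nΣxy − ΣxΣy) / √[(nΣx² − (Σx)²)(nΣy² − (Σy)²)]
Numerator: 6×1450 − 100×88 = -100
Denominator: √[(10152 − 10000)(8628 − 7744)] = √[152 × 884] = 366.5624
r = -100 / 366.5624 ≈ -0.273

-0.273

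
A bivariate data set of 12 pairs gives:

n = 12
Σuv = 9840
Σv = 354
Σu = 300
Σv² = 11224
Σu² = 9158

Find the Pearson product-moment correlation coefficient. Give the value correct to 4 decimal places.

r = (nΣuv − ΣuΣv) / √[(nΣu² − (Σu)²)(nΣv² − (Σv)²)]
Numerator: 12×9840 − 300×354 = 11880
Denominator: √[(109896 − 90000)(134688 − 125316)] = √[19896 × 9372] = 13655.2302
r = 11880 / 13655.2302 ≈ 0.8700

0.8700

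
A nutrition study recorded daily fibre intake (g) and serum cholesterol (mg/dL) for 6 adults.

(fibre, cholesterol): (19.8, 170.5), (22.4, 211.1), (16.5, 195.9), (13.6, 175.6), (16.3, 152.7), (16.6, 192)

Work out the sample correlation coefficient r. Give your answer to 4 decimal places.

0.4762

n = 6, Σx = 105.2, Σy = 1097.8, Σx² = 1892.26, Σy² = 203026.92, Σxy = 19401.26
nΣxy − ΣxΣy = 116407.56 − 115488.56 = 919
nΣx² − (Σx)² = 11353.56 − 11067.04 = 286.52; nΣy² − (Σy)² = 1218161.52 − 1205164.84 = 12996.68
r = 919 / √(286.52 × 12996.68) = 919 / 1929.7173 ≈ 0.4762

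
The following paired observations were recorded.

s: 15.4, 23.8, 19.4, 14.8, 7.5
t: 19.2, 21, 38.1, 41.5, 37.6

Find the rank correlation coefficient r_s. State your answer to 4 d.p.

-0.3000

Rank s: 3, 5, 4, 2, 1
Rank t: 1, 2, 4, 5, 3
d = rank(s) − rank(t): 2, 3, 0, -3, -2; Σd² = 26
ρ = 1 − 6Σd² / [n(n²−1)] = 1 − 6×26 / (5×24) = 1 − 156/120 ≈ -0.3000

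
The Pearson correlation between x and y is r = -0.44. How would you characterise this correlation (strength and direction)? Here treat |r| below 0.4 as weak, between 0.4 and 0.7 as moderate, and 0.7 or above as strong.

moderate negative

r = -0.44 < 0 so the relationship is negative.
|r| = 0.44, which falls in the moderate range.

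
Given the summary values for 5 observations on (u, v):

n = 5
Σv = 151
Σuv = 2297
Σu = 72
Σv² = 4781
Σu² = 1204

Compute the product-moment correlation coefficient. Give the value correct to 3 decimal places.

r = (nΣuv − ΣuΣv) / √[(nΣu² − (Σu)²)(nΣv² − (Σv)²)]
Numerator: 5×2297 − 72×151 = 613
Denominator: √[(6020 − 5184)(23905 − 22801)] = √[836 × 1104] = 960.6997
r = 613 / 960.6997 ≈ 0.638

0.638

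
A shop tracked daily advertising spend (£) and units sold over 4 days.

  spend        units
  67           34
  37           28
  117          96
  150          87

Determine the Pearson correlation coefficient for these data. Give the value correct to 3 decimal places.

0.914

n = 4, Σx = 371, Σy = 245, Σx² = 42047, Σy² = 18725, Σxy = 27596
nΣxy − ΣxΣy = 110384 − 90895 = 19489
nΣx² − (Σx)² = 168188 − 137641 = 30547; nΣy² − (Σy)² = 74900 − 60025 = 14875
r = 19489 / √(30547 × 14875) = 19489 / 21316.3464 ≈ 0.914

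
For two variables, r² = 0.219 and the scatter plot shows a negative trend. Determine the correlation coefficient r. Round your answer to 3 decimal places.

-0.468

|r| = √0.219 = 0.468
The association is negative, so r = −0.468.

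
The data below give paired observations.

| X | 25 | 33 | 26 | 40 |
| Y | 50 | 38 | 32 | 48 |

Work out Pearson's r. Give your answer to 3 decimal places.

n = 4, ΣX = 124, ΣY = 168, ΣX² = 3990, ΣY² = 7272, ΣXY = 5256
nΣXY − ΣXΣY = 21024 − 20832 = 192
nΣX² − (ΣX)² = 15960 − 15376 = 584; nΣY² − (ΣY)² = 29088 − 28224 = 864
r = 192 / √(584 × 864) = 192 / 710.3351 ≈ 0.270

0.270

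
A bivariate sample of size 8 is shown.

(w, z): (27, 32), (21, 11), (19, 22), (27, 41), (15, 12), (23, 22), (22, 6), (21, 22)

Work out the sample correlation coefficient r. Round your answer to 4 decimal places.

n = 8, Σw = 175, Σz = 168, Σw² = 3939, Σz² = 4458, Σwz = 3900
nΣwz − ΣwΣz = 31200 − 29400 = 1800
nΣw² − (Σw)² = 31512 − 30625 = 887; nΣz² − (Σz)² = 35664 − 28224 = 7440
r = 1800 / √(887 × 7440) = 1800 / 2568.9064 ≈ 0.7007

0.7007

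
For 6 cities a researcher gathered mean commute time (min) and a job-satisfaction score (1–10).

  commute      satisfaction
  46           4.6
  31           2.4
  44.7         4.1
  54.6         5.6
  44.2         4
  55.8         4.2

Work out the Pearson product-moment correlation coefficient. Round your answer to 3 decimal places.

0.851

n = 6, Σx = 276.3, Σy = 24.9, Σx² = 13123.53, Σy² = 108.73, Σxy = 1186.19
nΣxy − ΣxΣy = 7117.14 − 6879.87 = 237.27
nΣx² − (Σx)² = 78741.18 − 76341.69 = 2399.49; nΣy² − (Σy)² = 652.38 − 620.01 = 32.37
r = 237.27 / √(2399.49 × 32.37) = 237.27 / 278.6961 ≈ 0.851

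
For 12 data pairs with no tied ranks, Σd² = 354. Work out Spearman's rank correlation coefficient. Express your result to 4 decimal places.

ρ = 1 − 6Σd² / [n(n²−1)] = 1 − 6×354 / (12×143)
  = 1 − 2124/1716 = 1 − 1.23776 ≈ -0.2378

-0.2378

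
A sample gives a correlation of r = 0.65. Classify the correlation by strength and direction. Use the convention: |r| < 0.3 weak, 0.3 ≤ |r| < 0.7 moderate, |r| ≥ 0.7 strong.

r = 0.65 > 0 so the relationship is positive.
|r| = 0.65, which falls in the moderate range.

moderate positive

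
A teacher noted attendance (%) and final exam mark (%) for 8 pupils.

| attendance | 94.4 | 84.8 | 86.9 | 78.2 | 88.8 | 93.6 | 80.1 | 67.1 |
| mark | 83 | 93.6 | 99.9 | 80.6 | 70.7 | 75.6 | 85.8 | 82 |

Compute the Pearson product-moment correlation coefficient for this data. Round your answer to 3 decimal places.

n = 8, Σx = 673.9, Σy = 671.2, Σx² = 57334.07, Σy² = 56925.82, Σxy = 56485.81
nΣxy − ΣxΣy = 451886.48 − 452321.68 = -435.2
nΣx² − (Σx)² = 458672.56 − 454141.21 = 4531.35; nΣy² − (Σy)² = 455406.56 − 450509.44 = 4897.12
r = -435.2 / √(4531.35 × 4897.12) = -435.2 / 4710.6862 ≈ -0.092

-0.092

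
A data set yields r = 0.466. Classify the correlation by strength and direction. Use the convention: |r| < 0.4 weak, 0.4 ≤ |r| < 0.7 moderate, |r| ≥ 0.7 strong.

r = 0.466 > 0 so the relationship is positive.
|r| = 0.466, which falls in the moderate range.

moderate positive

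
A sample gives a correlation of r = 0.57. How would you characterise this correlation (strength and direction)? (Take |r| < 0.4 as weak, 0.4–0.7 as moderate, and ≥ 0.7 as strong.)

moderate positive

r = 0.57 > 0 so the relationship is positive.
|r| = 0.57, which falls in the moderate range.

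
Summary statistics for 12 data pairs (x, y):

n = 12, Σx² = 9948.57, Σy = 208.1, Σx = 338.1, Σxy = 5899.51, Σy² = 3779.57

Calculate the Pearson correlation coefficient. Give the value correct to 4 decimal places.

r = (nΣxy − ΣxΣy) / √[(nΣx² − (Σx)²)(nΣy² − (Σy)²)]
Numerator: 12×5899.51 − 338.1×208.1 = 435.51
Denominator: √[(119382.84 − 114311.61)(45354.84 − 43305.61)] = √[5071.23 × 2049.23] = 3223.6806
r = 435.51 / 3223.6806 ≈ 0.1351

0.1351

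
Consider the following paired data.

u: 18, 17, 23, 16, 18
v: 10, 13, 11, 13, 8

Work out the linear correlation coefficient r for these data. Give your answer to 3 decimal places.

n = 5, Σu = 92, Σv = 55, Σu² = 1722, Σv² = 623, Σuv = 1006
nΣuv − ΣuΣv = 5030 − 5060 = -30
nΣu² − (Σu)² = 8610 − 8464 = 146; nΣv² − (Σv)² = 3115 − 3025 = 90
r = -30 / √(146 × 90) = -30 / 114.6298 ≈ -0.262

-0.262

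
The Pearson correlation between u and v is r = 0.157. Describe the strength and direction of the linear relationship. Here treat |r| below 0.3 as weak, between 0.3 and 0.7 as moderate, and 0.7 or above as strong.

weak positive

r = 0.157 > 0 so the relationship is positive.
|r| = 0.157, which falls in the weak range.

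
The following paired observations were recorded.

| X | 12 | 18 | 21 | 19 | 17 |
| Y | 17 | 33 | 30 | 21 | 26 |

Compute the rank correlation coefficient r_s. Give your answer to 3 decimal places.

Rank X: 1, 3, 5, 4, 2
Rank Y: 1, 5, 4, 2, 3
d = rank(X) − rank(Y): 0, -2, 1, 2, -1; Σd² = 10
ρ = 1 − 6Σd² / [n(n²−1)] = 1 − 6×10 / (5×24) = 1 − 60/120 ≈ 0.500

0.500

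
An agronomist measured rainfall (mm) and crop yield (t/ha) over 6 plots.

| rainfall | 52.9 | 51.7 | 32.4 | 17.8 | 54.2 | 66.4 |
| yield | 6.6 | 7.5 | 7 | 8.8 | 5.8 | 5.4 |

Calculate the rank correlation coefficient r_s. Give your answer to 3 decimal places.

-0.943

Rank rainfall: 4, 3, 2, 1, 5, 6
Rank yield: 3, 5, 4, 6, 2, 1
d = rank(rainfall) − rank(yield): 1, -2, -2, -5, 3, 5; Σd² = 68
ρ = 1 − 6Σd² / [n(n²−1)] = 1 − 6×68 / (6×35) = 1 − 408/210 ≈ -0.943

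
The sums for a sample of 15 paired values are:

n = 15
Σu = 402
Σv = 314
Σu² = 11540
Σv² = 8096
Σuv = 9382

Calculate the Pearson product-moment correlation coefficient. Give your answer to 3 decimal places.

r = (nΣuv − ΣuΣv) / √[(nΣu² − (Σu)²)(nΣv² − (Σv)²)]
Numerator: 15×9382 − 402×314 = 14502
Denominator: √[(173100 − 161604)(121440 − 98596)] = √[11496 × 22844] = 16205.3887
r = 14502 / 16205.3887 ≈ 0.895

0.895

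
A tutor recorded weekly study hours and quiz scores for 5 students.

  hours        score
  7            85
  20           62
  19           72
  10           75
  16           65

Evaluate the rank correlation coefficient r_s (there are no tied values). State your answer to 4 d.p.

Rank hours: 1, 5, 4, 2, 3
Rank score: 5, 1, 3, 4, 2
d = rank(hours) − rank(score): -4, 4, 1, -2, 1; Σd² = 38
ρ = 1 − 6Σd² / [n(n²−1)] = 1 − 6×38 / (5×24) = 1 − 228/120 ≈ -0.9000

-0.9000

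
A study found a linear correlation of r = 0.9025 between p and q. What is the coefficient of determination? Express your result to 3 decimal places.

0.815

r² = (0.9025)² = 0.815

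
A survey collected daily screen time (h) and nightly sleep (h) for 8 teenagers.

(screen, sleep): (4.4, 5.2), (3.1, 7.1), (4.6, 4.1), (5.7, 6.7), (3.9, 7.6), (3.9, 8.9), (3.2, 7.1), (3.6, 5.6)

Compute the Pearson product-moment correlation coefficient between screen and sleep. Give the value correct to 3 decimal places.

n = 8, Σx = 32.4, Σy = 52.3, Σx² = 136.24, Σy² = 357.89, Σxy = 209.17
nΣxy − ΣxΣy = 1673.36 − 1694.52 = -21.16
nΣx² − (Σx)² = 1089.92 − 1049.76 = 40.16; nΣy² − (Σy)² = 2863.12 − 2735.29 = 127.83
r = -21.16 / √(40.16 × 127.83) = -21.16 / 71.6495 ≈ -0.295

-0.295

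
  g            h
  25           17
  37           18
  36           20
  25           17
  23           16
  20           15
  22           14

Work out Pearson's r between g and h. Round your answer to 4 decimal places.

n = 7, Σg = 188, Σh = 117, Σg² = 5328, Σh² = 1979, Σgh = 3212
nΣgh − ΣgΣh = 22484 − 21996 = 488
nΣg² − (Σg)² = 37296 − 35344 = 1952; nΣh² − (Σh)² = 13853 − 13689 = 164
r = 488 / √(1952 × 164) = 488 / 565.7986 ≈ 0.8625

0.8625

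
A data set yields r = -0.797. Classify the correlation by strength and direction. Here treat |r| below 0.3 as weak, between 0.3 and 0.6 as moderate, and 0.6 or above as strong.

strong negative

r = -0.797 < 0 so the relationship is negative.
|r| = 0.797, which falls in the strong range.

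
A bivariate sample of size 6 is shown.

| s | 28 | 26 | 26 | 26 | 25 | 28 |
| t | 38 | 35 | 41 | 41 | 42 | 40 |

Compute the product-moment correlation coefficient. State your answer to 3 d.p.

-0.284

n = 6, Σs = 159, Σt = 237, Σs² = 4221, Σt² = 9395, Σst = 6276
nΣst − ΣsΣt = 37656 − 37683 = -27
nΣs² − (Σs)² = 25326 − 25281 = 45; nΣt² − (Σt)² = 56370 − 56169 = 201
r = -27 / √(45 × 201) = -27 / 95.1052 ≈ -0.284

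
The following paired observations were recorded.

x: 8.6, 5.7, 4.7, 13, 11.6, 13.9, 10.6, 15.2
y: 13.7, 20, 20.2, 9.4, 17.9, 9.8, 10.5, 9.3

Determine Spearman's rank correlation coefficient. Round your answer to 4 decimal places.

-0.9048

Rank x: 3, 2, 1, 6, 5, 7, 4, 8
Rank y: 5, 7, 8, 2, 6, 3, 4, 1
d = rank(x) − rank(y): -2, -5, -7, 4, -1, 4, 0, 7; Σd² = 160
ρ = 1 − 6Σd² / [n(n²−1)] = 1 − 6×160 / (8×63) = 1 − 960/504 ≈ -0.9048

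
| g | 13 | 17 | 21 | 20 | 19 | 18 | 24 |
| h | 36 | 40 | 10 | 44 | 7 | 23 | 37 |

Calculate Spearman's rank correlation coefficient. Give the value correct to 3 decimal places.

Rank g: 1, 2, 6, 5, 4, 3, 7
Rank h: 4, 6, 2, 7, 1, 3, 5
d = rank(g) − rank(h): -3, -4, 4, -2, 3, 0, 2; Σd² = 58
ρ = 1 − 6Σd² / [n(n²−1)] = 1 − 6×58 / (7×48) = 1 − 348/336 ≈ -0.036

-0.036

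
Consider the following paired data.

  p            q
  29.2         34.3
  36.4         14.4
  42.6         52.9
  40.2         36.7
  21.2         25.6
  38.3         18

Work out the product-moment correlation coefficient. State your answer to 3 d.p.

n = 6, Σp = 207.9, Σq = 181.9, Σp² = 7524.73, Σq² = 6508.51, Σpq = 6486.72
nΣpq − ΣpΣq = 38920.32 − 37817.01 = 1103.31
nΣp² − (Σp)² = 45148.38 − 43222.41 = 1925.97; nΣq² − (Σq)² = 39051.06 − 33087.61 = 5963.45
r = 1103.31 / √(1925.97 × 5963.45) = 1103.31 / 3389.0155 ≈ 0.326

0.326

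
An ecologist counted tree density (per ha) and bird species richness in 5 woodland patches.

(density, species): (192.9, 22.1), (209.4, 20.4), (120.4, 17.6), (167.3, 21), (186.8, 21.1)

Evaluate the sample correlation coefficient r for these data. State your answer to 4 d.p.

0.8028

n = 5, Σx = 876.8, Σy = 102.2, Σx² = 158438.46, Σy² = 2100.54, Σxy = 18108.67
nΣxy − ΣxΣy = 90543.35 − 89608.96 = 934.39
nΣx² − (Σx)² = 792192.3 − 768778.24 = 23414.06; nΣy² − (Σy)² = 10502.7 − 10444.84 = 57.86
r = 934.39 / √(23414.06 × 57.86) = 934.39 / 1163.9319 ≈ 0.8028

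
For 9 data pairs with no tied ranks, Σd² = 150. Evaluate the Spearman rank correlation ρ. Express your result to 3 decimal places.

-0.250

ρ = 1 − 6Σd² / [n(n²−1)] = 1 − 6×150 / (9×80)
  = 1 − 900/720 = 1 − 1.2500 ≈ -0.250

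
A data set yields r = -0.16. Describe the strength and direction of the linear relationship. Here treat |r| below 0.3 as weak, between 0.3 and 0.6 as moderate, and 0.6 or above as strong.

r = -0.16 < 0 so the relationship is negative.
|r| = 0.16, which falls in the weak range.

weak negative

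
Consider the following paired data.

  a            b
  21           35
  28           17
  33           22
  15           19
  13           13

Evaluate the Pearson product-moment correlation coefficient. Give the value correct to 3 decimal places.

n = 5, Σa = 110, Σb = 106, Σa² = 2708, Σb² = 2528, Σab = 2391
nΣab − ΣaΣb = 11955 − 11660 = 295
nΣa² − (Σa)² = 13540 − 12100 = 1440; nΣb² − (Σb)² = 12640 − 11236 = 1404
r = 295 / √(1440 × 1404) = 295 / 1421.8861 ≈ 0.207

0.207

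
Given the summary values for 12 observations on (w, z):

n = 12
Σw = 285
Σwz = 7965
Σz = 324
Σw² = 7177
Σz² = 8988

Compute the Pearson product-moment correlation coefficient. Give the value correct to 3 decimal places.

0.863

r = (nΣwz − ΣwΣz) / √[(nΣw² − (Σw)²)(nΣz² − (Σz)²)]
Numerator: 12×7965 − 285×324 = 3240
Denominator: √[(86124 − 81225)(107856 − 104976)] = √[4899 × 2880] = 3756.2109
r = 3240 / 3756.2109 ≈ 0.863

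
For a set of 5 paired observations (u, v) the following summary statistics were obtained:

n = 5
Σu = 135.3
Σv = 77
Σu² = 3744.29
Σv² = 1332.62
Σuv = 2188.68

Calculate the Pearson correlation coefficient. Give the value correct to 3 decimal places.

0.951

r = (nΣuv − ΣuΣv) / √[(nΣu² − (Σu)²)(nΣv² − (Σv)²)]
Numerator: 5×2188.68 − 135.3×77 = 525.3
Denominator: √[(18721.45 − 18306.09)(6663.1 − 5929)] = √[415.36 × 734.1] = 552.1918
r = 525.3 / 552.1918 ≈ 0.951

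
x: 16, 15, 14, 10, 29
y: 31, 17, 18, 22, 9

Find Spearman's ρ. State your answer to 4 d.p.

Rank x: 4, 3, 2, 1, 5
Rank y: 5, 2, 3, 4, 1
d = rank(x) − rank(y): -1, 1, -1, -3, 4; Σd² = 28
ρ = 1 − 6Σd² / [n(n²−1)] = 1 − 6×28 / (5×24) = 1 − 168/120 ≈ -0.4000

-0.4000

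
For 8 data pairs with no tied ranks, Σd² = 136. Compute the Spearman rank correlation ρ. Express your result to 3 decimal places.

ρ = 1 − 6Σd² / [n(n²−1)] = 1 − 6×136 / (8×63)
  = 1 − 816/504 = 1 − 1.6190 ≈ -0.619

-0.619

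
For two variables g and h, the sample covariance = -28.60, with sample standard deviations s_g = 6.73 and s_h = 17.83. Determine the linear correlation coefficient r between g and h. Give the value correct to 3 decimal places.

-0.238

r = Cov(g,h) / (s_g · s_h) = -28.60 / (6.73 × 17.83)
  = -28.60 / 119.9959 ≈ -0.238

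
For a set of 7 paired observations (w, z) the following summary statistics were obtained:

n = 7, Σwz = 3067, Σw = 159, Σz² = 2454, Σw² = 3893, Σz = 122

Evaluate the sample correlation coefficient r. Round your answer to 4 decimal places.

0.9742

r = (nΣwz − ΣwΣz) / √[(nΣw² − (Σw)²)(nΣz² − (Σz)²)]
Numerator: 7×3067 − 159×122 = 2071
Denominator: √[(27251 − 25281)(17178 − 14884)] = √[1970 × 2294] = 2125.8363
r = 2071 / 2125.8363 ≈ 0.9742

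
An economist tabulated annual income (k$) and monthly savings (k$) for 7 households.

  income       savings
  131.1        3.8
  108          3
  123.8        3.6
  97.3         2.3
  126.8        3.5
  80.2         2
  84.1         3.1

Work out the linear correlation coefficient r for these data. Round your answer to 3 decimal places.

n = 7, Σx = 751.3, Σy = 21.3, Σx² = 83228.03, Σy² = 67.55, Σxy = 2356.56
nΣxy − ΣxΣy = 16495.92 − 16002.69 = 493.23
nΣx² − (Σx)² = 582596.21 − 564451.69 = 18144.52; nΣy² − (Σy)² = 472.85 − 453.69 = 19.16
r = 493.23 / √(18144.52 × 19.16) = 493.23 / 589.6177 ≈ 0.837

0.837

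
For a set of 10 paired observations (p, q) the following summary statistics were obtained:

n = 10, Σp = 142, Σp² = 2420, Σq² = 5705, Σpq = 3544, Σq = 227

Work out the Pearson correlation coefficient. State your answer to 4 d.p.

r = (nΣpq − ΣpΣq) / √[(nΣp² − (Σp)²)(nΣq² − (Σq)²)]
Numerator: 10×3544 − 142×227 = 3206
Denominator: √[(24200 − 20164)(57050 − 51529)] = √[4036 × 5521] = 4720.4614
r = 3206 / 4720.4614 ≈ 0.6792

0.6792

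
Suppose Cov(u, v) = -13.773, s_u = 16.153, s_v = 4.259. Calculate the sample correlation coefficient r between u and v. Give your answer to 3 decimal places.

-0.200

r = Cov(u,v) / (s_u · s_v) = -13.773 / (16.153 × 4.259)
  = -13.773 / 68.7956 ≈ -0.200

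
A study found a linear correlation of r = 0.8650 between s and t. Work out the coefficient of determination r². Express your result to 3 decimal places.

r² = (0.8650)² = 0.748

0.748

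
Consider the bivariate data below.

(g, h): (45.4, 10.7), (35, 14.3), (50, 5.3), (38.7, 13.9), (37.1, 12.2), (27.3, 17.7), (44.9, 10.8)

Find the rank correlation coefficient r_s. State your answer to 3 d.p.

Rank g: 6, 2, 7, 4, 3, 1, 5
Rank h: 2, 6, 1, 5, 4, 7, 3
d = rank(g) − rank(h): 4, -4, 6, -1, -1, -6, 2; Σd² = 110
ρ = 1 − 6Σd² / [n(n²−1)] = 1 − 6×110 / (7×48) = 1 − 660/336 ≈ -0.964

-0.964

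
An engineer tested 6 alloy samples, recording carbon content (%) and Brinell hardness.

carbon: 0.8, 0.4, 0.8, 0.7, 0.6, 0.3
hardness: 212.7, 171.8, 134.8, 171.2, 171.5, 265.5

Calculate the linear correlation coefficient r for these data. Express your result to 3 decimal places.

-0.576

n = 6, Σx = 3.6, Σy = 1127.5, Σx² = 2.38, Σy² = 222139.51, Σxy = 649.11
nΣxy − ΣxΣy = 3894.66 − 4059 = -164.34
nΣx² − (Σx)² = 14.28 − 12.96 = 1.32; nΣy² − (Σy)² = 1332837.06 − 1271256.25 = 61580.81
r = -164.34 / √(1.32 × 61580.81) = -164.34 / 285.1082 ≈ -0.576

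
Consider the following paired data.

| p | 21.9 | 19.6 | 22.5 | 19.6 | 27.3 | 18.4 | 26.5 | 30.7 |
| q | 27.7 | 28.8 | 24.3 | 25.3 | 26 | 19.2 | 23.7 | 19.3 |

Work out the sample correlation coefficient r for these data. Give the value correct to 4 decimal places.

-0.2974

n = 8, Σp = 186.5, Σq = 194.3, Σp² = 4482.77, Σq² = 4806.13, Σpq = 4497.38
nΣpq − ΣpΣq = 35979.04 − 36236.95 = -257.91
nΣp² − (Σp)² = 35862.16 − 34782.25 = 1079.91; nΣq² − (Σq)² = 38449.04 − 37752.49 = 696.55
r = -257.91 / √(1079.91 × 696.55) = -257.91 / 867.3012 ≈ -0.2974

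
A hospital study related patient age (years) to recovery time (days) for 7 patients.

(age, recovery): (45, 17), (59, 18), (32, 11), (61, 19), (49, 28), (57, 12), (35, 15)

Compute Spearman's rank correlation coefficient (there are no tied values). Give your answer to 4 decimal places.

0.6071

Rank age: 3, 6, 1, 7, 4, 5, 2
Rank recovery: 4, 5, 1, 6, 7, 2, 3
d = rank(age) − rank(recovery): -1, 1, 0, 1, -3, 3, -1; Σd² = 22
ρ = 1 − 6Σd² / [n(n²−1)] = 1 − 6×22 / (7×48) = 1 − 132/336 ≈ 0.6071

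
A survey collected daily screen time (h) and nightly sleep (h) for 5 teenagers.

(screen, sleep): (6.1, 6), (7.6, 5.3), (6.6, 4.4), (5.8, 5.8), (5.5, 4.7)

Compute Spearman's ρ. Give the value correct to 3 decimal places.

Rank screen: 3, 5, 4, 2, 1
Rank sleep: 5, 3, 1, 4, 2
d = rank(screen) − rank(sleep): -2, 2, 3, -2, -1; Σd² = 22
ρ = 1 − 6Σd² / [n(n²−1)] = 1 − 6×22 / (5×24) = 1 − 132/120 ≈ -0.100

-0.100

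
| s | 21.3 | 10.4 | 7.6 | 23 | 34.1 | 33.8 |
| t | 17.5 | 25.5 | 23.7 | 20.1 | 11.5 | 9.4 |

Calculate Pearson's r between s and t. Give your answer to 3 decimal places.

-0.956

n = 6, Σs = 130.2, Σt = 107.7, Σs² = 3453.86, Σt² = 2142.81, Σst = 1990.24
nΣst − ΣsΣt = 11941.44 − 14022.54 = -2081.1
nΣs² − (Σs)² = 20723.16 − 16952.04 = 3771.12; nΣt² − (Σt)² = 12856.86 − 11599.29 = 1257.57
r = -2081.1 / √(3771.12 × 1257.57) = -2081.1 / 2177.7161 ≈ -0.956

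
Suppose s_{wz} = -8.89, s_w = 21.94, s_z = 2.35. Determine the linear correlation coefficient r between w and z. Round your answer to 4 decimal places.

-0.1724

r = Cov(w,z) / (s_w · s_z) = -8.89 / (21.94 × 2.35)
  = -8.89 / 51.5590 ≈ -0.1724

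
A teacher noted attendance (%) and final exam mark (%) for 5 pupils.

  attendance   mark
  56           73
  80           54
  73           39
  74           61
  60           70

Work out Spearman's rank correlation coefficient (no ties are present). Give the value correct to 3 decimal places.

Rank attendance: 1, 5, 3, 4, 2
Rank mark: 5, 2, 1, 3, 4
d = rank(attendance) − rank(mark): -4, 3, 2, 1, -2; Σd² = 34
ρ = 1 − 6Σd² / [n(n²−1)] = 1 − 6×34 / (5×24) = 1 − 204/120 ≈ -0.700

-0.700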